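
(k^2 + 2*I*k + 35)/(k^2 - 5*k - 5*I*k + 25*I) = (k + 7*I)/(k - 5)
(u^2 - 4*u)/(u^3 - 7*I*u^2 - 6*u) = (4 - u)/(-u^2 + 7*I*u + 6)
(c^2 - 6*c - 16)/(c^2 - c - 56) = (c + 2)/(c + 7)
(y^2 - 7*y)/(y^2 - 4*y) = (y - 7)/(y - 4)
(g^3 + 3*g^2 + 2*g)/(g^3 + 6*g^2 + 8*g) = (g + 1)/(g + 4)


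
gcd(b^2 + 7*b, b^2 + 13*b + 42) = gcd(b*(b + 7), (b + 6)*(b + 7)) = b + 7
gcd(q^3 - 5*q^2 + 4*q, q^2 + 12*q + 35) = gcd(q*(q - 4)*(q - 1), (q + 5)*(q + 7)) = 1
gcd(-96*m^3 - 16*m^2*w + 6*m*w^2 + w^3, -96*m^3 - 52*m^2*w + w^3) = 6*m + w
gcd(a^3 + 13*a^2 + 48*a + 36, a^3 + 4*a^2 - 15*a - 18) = a^2 + 7*a + 6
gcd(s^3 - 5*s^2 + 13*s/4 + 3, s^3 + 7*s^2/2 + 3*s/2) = s + 1/2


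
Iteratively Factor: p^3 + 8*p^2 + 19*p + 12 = (p + 1)*(p^2 + 7*p + 12) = (p + 1)*(p + 3)*(p + 4)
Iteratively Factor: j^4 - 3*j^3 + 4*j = (j - 2)*(j^3 - j^2 - 2*j) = j*(j - 2)*(j^2 - j - 2) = j*(j - 2)*(j + 1)*(j - 2)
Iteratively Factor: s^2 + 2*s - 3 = (s + 3)*(s - 1)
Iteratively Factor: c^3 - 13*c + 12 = (c + 4)*(c^2 - 4*c + 3) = (c - 3)*(c + 4)*(c - 1)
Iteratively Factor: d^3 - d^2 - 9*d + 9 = (d - 1)*(d^2 - 9) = (d - 1)*(d + 3)*(d - 3)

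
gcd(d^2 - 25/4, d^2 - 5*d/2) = d - 5/2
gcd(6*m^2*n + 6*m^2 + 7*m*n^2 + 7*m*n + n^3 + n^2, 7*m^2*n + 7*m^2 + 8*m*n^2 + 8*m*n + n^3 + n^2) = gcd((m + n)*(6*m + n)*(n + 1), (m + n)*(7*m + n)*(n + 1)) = m*n + m + n^2 + n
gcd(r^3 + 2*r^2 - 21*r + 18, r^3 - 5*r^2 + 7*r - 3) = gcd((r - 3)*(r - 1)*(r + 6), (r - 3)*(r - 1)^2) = r^2 - 4*r + 3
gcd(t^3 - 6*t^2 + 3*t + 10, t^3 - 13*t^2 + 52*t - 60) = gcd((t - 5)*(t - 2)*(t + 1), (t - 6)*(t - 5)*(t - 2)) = t^2 - 7*t + 10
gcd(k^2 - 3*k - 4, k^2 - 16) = k - 4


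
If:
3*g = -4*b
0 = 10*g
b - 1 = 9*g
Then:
No Solution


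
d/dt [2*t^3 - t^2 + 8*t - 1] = 6*t^2 - 2*t + 8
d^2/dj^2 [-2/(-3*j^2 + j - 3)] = 4*(-9*j^2 + 3*j + (6*j - 1)^2 - 9)/(3*j^2 - j + 3)^3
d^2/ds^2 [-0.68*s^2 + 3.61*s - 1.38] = -1.36000000000000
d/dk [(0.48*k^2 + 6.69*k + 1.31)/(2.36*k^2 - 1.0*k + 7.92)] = (-16.2684*k^2 + 1.42*k + 54.2948)/(5.5696*k^4 - 4.72*k^3 + 38.3824*k^2 - 15.84*k + 62.7264)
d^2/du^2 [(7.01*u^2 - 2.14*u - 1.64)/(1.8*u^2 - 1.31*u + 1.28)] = (19.19196*u^3 - 128.78784*u^2 + 52.78608*u + 17.721976)/(5.832*u^6 - 12.7332*u^5 + 21.70854*u^4 - 20.357531*u^3 + 15.437184*u^2 - 6.438912*u + 2.097152)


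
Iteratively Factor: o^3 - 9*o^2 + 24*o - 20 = (o - 5)*(o^2 - 4*o + 4) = (o - 5)*(o - 2)*(o - 2)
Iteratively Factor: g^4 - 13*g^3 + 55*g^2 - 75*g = (g - 5)*(g^3 - 8*g^2 + 15*g) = (g - 5)^2*(g^2 - 3*g) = (g - 5)^2*(g - 3)*(g)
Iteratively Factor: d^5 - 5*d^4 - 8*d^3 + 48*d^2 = (d + 3)*(d^4 - 8*d^3 + 16*d^2) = (d - 4)*(d + 3)*(d^3 - 4*d^2) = d*(d - 4)*(d + 3)*(d^2 - 4*d) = d*(d - 4)^2*(d + 3)*(d)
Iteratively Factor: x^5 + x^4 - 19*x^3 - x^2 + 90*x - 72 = (x + 4)*(x^4 - 3*x^3 - 7*x^2 + 27*x - 18) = (x - 2)*(x + 4)*(x^3 - x^2 - 9*x + 9) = (x - 2)*(x - 1)*(x + 4)*(x^2 - 9) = (x - 2)*(x - 1)*(x + 3)*(x + 4)*(x - 3)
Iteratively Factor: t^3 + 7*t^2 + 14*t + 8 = (t + 1)*(t^2 + 6*t + 8) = (t + 1)*(t + 4)*(t + 2)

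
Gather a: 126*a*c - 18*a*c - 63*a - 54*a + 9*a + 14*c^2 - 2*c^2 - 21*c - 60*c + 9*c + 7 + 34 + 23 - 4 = a*(108*c - 108) + 12*c^2 - 72*c + 60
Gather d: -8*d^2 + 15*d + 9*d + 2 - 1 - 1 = -8*d^2 + 24*d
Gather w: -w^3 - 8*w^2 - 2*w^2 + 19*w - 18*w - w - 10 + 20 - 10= -w^3 - 10*w^2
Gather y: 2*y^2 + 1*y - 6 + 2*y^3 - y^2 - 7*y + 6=2*y^3 + y^2 - 6*y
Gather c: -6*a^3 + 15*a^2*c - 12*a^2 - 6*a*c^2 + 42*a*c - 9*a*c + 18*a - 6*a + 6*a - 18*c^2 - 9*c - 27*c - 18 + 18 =-6*a^3 - 12*a^2 + 18*a + c^2*(-6*a - 18) + c*(15*a^2 + 33*a - 36)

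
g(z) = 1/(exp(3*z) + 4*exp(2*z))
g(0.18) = 0.13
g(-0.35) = 0.43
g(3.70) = 0.00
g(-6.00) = 40663.50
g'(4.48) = -0.00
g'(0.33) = -0.22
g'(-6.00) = -81352.18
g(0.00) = 0.20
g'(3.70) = -0.00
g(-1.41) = 3.95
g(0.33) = 0.10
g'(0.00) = -0.44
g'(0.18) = -0.30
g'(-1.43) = -8.47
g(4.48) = 0.00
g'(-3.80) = -996.30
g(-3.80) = 496.77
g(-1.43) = 4.12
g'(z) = (-3*exp(3*z) - 8*exp(2*z))/(exp(3*z) + 4*exp(2*z))^2 = (-3*exp(z) - 8)*exp(-2*z)/(exp(z) + 4)^2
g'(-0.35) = -0.92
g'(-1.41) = -8.13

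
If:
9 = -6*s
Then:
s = -3/2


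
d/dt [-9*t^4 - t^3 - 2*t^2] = t*(-36*t^2 - 3*t - 4)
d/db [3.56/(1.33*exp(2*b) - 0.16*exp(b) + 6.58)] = (0.5696 - 9.4696*exp(b))*exp(b)/(1.33*exp(2*b) - 0.16*exp(b) + 6.58)^2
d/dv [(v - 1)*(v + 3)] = 2*v + 2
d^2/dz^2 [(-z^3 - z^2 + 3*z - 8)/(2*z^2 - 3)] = 6*(2*z^3 - 38*z^2 + 9*z - 19)/(8*z^6 - 36*z^4 + 54*z^2 - 27)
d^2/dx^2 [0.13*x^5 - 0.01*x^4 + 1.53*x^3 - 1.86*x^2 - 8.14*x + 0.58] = 2.6*x^3 - 0.12*x^2 + 9.18*x - 3.72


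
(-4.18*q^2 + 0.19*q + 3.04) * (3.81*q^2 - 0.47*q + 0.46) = -15.9258*q^4 + 2.6885*q^3 + 9.5703*q^2 - 1.3414*q + 1.3984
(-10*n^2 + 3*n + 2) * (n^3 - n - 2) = -10*n^5 + 3*n^4 + 12*n^3 + 17*n^2 - 8*n - 4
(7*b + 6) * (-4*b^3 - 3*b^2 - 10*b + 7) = -28*b^4 - 45*b^3 - 88*b^2 - 11*b + 42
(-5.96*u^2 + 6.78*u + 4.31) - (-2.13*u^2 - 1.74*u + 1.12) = -3.83*u^2 + 8.52*u + 3.19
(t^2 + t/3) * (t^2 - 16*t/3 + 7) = t^4 - 5*t^3 + 47*t^2/9 + 7*t/3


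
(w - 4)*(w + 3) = w^2 - w - 12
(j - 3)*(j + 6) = j^2 + 3*j - 18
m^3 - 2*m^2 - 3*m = m*(m - 3)*(m + 1)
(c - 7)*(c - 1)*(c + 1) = c^3 - 7*c^2 - c + 7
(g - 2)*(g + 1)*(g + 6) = g^3 + 5*g^2 - 8*g - 12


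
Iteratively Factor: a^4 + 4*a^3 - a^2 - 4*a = (a - 1)*(a^3 + 5*a^2 + 4*a) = a*(a - 1)*(a^2 + 5*a + 4) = a*(a - 1)*(a + 4)*(a + 1)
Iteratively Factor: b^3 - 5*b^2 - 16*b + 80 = (b - 5)*(b^2 - 16) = (b - 5)*(b - 4)*(b + 4)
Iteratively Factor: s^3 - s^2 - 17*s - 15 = (s + 1)*(s^2 - 2*s - 15) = (s - 5)*(s + 1)*(s + 3)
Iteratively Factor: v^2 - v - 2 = (v - 2)*(v + 1)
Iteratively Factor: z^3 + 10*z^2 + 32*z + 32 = (z + 2)*(z^2 + 8*z + 16) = (z + 2)*(z + 4)*(z + 4)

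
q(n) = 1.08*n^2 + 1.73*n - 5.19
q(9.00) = 97.86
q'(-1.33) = -1.14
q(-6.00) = 23.31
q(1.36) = -0.84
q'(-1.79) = -2.14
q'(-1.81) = -2.18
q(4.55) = 25.04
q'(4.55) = 11.56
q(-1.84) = -4.72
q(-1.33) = -5.58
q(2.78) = 7.97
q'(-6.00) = -11.23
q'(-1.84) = -2.24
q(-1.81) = -4.78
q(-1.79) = -4.83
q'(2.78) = 7.73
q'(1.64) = 5.27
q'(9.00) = 21.17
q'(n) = 2.16*n + 1.73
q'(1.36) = 4.67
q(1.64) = 0.55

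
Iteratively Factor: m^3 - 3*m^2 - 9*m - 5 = (m - 5)*(m^2 + 2*m + 1) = (m - 5)*(m + 1)*(m + 1)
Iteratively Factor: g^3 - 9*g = (g - 3)*(g^2 + 3*g) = (g - 3)*(g + 3)*(g)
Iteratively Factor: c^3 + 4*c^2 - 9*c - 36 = (c + 3)*(c^2 + c - 12) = (c - 3)*(c + 3)*(c + 4)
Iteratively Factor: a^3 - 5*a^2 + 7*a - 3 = (a - 1)*(a^2 - 4*a + 3) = (a - 1)^2*(a - 3)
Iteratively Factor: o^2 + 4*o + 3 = (o + 1)*(o + 3)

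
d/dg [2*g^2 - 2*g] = 4*g - 2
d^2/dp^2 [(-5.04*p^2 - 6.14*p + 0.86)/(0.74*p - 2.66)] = (1.77635683940025e-15*p^2 + 7.105427357601e-15*p - 94.552128)/(0.405224*p^3 - 4.369848*p^2 + 15.707832*p - 18.821096)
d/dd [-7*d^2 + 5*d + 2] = 5 - 14*d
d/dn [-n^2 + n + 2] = 1 - 2*n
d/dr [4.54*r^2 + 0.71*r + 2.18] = 9.08*r + 0.71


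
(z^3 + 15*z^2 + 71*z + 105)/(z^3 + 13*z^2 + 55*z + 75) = (z + 7)/(z + 5)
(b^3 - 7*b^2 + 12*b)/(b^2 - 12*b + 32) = b*(b - 3)/(b - 8)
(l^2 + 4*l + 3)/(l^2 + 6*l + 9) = (l + 1)/(l + 3)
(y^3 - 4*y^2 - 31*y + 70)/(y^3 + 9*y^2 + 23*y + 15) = (y^2 - 9*y + 14)/(y^2 + 4*y + 3)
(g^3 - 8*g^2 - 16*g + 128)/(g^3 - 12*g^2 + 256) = (g - 4)/(g - 8)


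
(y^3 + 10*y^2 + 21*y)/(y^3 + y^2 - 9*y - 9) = y*(y + 7)/(y^2 - 2*y - 3)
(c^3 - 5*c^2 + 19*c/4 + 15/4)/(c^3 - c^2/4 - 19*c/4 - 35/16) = 4*(c - 3)/(4*c + 7)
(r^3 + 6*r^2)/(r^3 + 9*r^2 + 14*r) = r*(r + 6)/(r^2 + 9*r + 14)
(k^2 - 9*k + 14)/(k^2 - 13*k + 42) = (k - 2)/(k - 6)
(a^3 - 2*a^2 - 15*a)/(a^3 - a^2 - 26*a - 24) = a*(-a^2 + 2*a + 15)/(-a^3 + a^2 + 26*a + 24)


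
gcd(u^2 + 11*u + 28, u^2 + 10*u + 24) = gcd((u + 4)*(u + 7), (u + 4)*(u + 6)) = u + 4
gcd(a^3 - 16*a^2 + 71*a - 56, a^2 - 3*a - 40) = a - 8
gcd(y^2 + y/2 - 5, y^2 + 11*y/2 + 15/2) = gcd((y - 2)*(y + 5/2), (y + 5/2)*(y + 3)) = y + 5/2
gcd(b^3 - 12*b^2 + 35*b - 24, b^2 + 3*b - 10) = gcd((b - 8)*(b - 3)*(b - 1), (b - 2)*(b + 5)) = 1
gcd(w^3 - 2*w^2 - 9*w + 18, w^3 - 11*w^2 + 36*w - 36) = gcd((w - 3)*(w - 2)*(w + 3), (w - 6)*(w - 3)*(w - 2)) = w^2 - 5*w + 6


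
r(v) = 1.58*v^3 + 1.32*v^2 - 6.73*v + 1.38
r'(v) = 4.74*v^2 + 2.64*v - 6.73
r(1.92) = 4.51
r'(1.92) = 15.81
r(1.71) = 1.63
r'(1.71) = 11.64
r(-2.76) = -3.21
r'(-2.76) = 22.09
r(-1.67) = 8.94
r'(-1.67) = 2.08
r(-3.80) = -40.68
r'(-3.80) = 51.68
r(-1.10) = 8.28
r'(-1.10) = -3.90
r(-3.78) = -39.66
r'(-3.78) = 51.02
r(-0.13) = 2.27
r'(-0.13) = -6.99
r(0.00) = 1.38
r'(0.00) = -6.73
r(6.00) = 349.80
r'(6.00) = 179.75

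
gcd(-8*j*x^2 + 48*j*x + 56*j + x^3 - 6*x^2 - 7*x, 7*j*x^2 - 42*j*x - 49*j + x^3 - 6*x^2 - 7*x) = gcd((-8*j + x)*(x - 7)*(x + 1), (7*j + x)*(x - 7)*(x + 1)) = x^2 - 6*x - 7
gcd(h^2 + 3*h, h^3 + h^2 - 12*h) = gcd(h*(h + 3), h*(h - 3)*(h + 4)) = h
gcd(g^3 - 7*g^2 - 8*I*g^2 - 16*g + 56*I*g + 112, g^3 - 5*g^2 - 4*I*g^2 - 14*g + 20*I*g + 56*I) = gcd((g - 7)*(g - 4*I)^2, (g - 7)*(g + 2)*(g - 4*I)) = g^2 + g*(-7 - 4*I) + 28*I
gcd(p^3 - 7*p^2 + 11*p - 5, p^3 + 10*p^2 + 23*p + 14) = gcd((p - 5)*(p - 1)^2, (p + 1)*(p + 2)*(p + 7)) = 1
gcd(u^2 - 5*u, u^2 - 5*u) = u^2 - 5*u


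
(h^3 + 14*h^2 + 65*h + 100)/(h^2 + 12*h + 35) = (h^2 + 9*h + 20)/(h + 7)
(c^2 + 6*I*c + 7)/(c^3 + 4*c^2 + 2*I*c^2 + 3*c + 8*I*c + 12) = (c + 7*I)/(c^2 + c*(4 + 3*I) + 12*I)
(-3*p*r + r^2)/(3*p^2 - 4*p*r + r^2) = -r/(p - r)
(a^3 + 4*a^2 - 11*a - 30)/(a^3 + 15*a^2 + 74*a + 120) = (a^2 - a - 6)/(a^2 + 10*a + 24)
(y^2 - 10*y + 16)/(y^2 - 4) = (y - 8)/(y + 2)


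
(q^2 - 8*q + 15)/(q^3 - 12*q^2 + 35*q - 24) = (q - 5)/(q^2 - 9*q + 8)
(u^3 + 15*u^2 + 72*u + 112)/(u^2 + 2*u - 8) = (u^2 + 11*u + 28)/(u - 2)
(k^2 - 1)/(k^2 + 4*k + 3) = (k - 1)/(k + 3)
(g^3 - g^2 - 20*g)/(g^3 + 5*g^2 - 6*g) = (g^2 - g - 20)/(g^2 + 5*g - 6)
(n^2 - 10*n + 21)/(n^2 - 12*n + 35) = (n - 3)/(n - 5)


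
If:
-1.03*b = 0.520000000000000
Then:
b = -0.50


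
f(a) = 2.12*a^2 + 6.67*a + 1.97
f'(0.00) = 6.67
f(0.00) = 1.97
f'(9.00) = 44.83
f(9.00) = 233.72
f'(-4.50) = -12.41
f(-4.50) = 14.88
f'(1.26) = 12.01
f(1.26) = 13.74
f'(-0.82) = 3.19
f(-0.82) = -2.07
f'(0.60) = 9.21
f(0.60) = 6.74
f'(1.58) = 13.37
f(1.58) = 17.80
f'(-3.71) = -9.06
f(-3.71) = 6.40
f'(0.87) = 10.36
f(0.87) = 9.38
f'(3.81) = 22.82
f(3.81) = 58.16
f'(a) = 4.24*a + 6.67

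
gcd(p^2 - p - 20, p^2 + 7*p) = 1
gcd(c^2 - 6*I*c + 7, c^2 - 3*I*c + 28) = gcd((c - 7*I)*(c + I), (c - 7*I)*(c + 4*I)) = c - 7*I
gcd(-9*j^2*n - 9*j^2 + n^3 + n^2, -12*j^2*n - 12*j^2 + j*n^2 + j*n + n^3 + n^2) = 3*j*n + 3*j - n^2 - n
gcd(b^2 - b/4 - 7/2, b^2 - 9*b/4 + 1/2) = b - 2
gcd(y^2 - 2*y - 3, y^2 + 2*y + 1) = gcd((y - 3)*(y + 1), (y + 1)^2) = y + 1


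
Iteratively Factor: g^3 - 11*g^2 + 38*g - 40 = (g - 4)*(g^2 - 7*g + 10) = (g - 5)*(g - 4)*(g - 2)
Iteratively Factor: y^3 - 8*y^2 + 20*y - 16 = (y - 2)*(y^2 - 6*y + 8) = (y - 2)^2*(y - 4)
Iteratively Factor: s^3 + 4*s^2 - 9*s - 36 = (s + 4)*(s^2 - 9) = (s - 3)*(s + 4)*(s + 3)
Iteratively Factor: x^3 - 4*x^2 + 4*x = (x - 2)*(x^2 - 2*x) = x*(x - 2)*(x - 2)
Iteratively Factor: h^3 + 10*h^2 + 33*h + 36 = (h + 4)*(h^2 + 6*h + 9) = (h + 3)*(h + 4)*(h + 3)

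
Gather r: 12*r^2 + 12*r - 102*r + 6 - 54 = 12*r^2 - 90*r - 48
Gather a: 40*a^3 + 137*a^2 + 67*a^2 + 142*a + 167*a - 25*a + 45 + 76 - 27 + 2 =40*a^3 + 204*a^2 + 284*a + 96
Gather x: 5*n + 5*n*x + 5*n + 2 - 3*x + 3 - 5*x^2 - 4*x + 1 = 10*n - 5*x^2 + x*(5*n - 7) + 6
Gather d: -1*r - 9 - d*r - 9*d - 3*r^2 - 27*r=d*(-r - 9) - 3*r^2 - 28*r - 9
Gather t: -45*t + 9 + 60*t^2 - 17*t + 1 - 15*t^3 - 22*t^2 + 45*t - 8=-15*t^3 + 38*t^2 - 17*t + 2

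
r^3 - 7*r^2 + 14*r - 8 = (r - 4)*(r - 2)*(r - 1)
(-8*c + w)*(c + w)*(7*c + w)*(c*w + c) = -56*c^4*w - 56*c^4 - 57*c^3*w^2 - 57*c^3*w + c*w^4 + c*w^3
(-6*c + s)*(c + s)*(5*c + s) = -30*c^3 - 31*c^2*s + s^3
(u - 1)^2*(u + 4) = u^3 + 2*u^2 - 7*u + 4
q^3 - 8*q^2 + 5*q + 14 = (q - 7)*(q - 2)*(q + 1)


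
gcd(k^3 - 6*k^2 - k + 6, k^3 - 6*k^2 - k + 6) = k^3 - 6*k^2 - k + 6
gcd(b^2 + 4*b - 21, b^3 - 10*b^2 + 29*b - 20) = 1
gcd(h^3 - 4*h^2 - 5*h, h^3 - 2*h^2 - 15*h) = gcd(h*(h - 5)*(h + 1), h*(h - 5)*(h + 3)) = h^2 - 5*h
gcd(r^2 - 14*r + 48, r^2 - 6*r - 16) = r - 8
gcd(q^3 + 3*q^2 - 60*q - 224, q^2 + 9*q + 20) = q + 4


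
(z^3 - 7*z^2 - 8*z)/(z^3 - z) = (z - 8)/(z - 1)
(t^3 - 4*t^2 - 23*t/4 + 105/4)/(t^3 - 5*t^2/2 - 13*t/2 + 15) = (t - 7/2)/(t - 2)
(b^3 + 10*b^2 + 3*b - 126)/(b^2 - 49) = (b^2 + 3*b - 18)/(b - 7)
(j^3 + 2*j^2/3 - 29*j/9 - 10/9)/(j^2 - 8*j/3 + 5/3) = (3*j^2 + 7*j + 2)/(3*(j - 1))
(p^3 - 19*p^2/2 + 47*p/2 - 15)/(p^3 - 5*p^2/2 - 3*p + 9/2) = (2*p^2 - 17*p + 30)/(2*p^2 - 3*p - 9)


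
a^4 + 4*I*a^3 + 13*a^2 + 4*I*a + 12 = (a - 2*I)*(a - I)*(a + I)*(a + 6*I)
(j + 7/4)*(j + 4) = j^2 + 23*j/4 + 7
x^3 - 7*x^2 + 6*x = x*(x - 6)*(x - 1)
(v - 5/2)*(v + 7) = v^2 + 9*v/2 - 35/2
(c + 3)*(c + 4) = c^2 + 7*c + 12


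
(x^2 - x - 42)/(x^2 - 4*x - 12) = (-x^2 + x + 42)/(-x^2 + 4*x + 12)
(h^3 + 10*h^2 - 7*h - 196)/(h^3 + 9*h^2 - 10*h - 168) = (h + 7)/(h + 6)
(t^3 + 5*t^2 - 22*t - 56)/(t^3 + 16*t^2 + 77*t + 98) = (t - 4)/(t + 7)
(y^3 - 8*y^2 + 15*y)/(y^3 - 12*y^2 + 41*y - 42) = y*(y - 5)/(y^2 - 9*y + 14)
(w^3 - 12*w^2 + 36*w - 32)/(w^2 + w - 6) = (w^2 - 10*w + 16)/(w + 3)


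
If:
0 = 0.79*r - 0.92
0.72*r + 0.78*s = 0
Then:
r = 1.16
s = -1.07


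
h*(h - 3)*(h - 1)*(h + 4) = h^4 - 13*h^2 + 12*h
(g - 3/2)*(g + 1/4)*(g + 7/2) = g^3 + 9*g^2/4 - 19*g/4 - 21/16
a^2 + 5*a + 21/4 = (a + 3/2)*(a + 7/2)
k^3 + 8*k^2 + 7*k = k*(k + 1)*(k + 7)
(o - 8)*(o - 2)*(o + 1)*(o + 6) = o^4 - 3*o^3 - 48*o^2 + 52*o + 96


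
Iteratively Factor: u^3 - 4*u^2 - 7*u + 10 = (u + 2)*(u^2 - 6*u + 5) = (u - 1)*(u + 2)*(u - 5)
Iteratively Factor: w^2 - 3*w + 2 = (w - 2)*(w - 1)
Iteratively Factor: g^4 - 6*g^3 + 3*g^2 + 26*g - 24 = (g - 3)*(g^3 - 3*g^2 - 6*g + 8) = (g - 4)*(g - 3)*(g^2 + g - 2) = (g - 4)*(g - 3)*(g + 2)*(g - 1)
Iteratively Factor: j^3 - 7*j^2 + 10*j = (j - 2)*(j^2 - 5*j) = j*(j - 2)*(j - 5)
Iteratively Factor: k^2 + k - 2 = (k + 2)*(k - 1)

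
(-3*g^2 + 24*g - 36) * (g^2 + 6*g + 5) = -3*g^4 + 6*g^3 + 93*g^2 - 96*g - 180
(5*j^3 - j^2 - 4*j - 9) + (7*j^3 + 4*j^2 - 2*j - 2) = 12*j^3 + 3*j^2 - 6*j - 11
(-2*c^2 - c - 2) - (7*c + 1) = -2*c^2 - 8*c - 3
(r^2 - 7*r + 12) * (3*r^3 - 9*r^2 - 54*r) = 3*r^5 - 30*r^4 + 45*r^3 + 270*r^2 - 648*r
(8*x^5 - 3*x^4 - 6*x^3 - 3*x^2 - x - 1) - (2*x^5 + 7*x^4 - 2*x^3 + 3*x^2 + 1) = 6*x^5 - 10*x^4 - 4*x^3 - 6*x^2 - x - 2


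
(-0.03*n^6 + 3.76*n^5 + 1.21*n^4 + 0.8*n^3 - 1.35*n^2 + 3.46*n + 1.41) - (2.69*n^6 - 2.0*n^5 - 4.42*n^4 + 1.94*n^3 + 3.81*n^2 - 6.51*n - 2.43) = -2.72*n^6 + 5.76*n^5 + 5.63*n^4 - 1.14*n^3 - 5.16*n^2 + 9.97*n + 3.84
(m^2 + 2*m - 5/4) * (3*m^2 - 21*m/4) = 3*m^4 + 3*m^3/4 - 57*m^2/4 + 105*m/16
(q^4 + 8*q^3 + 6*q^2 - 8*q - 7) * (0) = 0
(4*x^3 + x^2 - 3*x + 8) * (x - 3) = 4*x^4 - 11*x^3 - 6*x^2 + 17*x - 24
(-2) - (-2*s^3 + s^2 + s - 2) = 2*s^3 - s^2 - s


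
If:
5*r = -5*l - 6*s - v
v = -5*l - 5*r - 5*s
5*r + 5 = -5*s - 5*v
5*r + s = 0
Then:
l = 1/5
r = 0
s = 0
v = -1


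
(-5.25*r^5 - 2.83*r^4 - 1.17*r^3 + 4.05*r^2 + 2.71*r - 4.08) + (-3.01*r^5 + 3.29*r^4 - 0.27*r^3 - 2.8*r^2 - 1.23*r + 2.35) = -8.26*r^5 + 0.46*r^4 - 1.44*r^3 + 1.25*r^2 + 1.48*r - 1.73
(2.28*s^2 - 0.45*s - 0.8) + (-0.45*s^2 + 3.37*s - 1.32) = 1.83*s^2 + 2.92*s - 2.12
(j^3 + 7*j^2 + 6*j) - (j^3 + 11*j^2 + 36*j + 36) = -4*j^2 - 30*j - 36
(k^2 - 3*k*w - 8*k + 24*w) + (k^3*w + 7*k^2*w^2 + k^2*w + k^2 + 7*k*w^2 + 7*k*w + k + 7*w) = k^3*w + 7*k^2*w^2 + k^2*w + 2*k^2 + 7*k*w^2 + 4*k*w - 7*k + 31*w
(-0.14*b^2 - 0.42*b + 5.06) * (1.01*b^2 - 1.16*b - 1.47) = -0.1414*b^4 - 0.2618*b^3 + 5.8036*b^2 - 5.2522*b - 7.4382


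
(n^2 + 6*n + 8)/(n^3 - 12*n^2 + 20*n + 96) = (n + 4)/(n^2 - 14*n + 48)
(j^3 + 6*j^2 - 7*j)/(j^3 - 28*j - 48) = j*(-j^2 - 6*j + 7)/(-j^3 + 28*j + 48)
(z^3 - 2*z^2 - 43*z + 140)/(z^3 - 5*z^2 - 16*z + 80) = (z + 7)/(z + 4)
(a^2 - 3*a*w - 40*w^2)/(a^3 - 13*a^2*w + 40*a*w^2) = (-a - 5*w)/(a*(-a + 5*w))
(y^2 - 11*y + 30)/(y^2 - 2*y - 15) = (y - 6)/(y + 3)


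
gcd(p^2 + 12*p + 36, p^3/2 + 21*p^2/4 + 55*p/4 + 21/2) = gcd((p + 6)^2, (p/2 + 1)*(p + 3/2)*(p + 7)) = 1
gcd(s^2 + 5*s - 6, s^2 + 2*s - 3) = s - 1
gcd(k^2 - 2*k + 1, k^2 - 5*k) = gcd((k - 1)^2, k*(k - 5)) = 1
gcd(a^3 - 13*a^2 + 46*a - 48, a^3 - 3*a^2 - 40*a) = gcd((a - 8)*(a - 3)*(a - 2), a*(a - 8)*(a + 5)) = a - 8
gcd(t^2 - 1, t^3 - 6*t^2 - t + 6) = t^2 - 1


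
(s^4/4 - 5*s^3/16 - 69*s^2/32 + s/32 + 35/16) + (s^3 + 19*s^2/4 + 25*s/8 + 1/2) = s^4/4 + 11*s^3/16 + 83*s^2/32 + 101*s/32 + 43/16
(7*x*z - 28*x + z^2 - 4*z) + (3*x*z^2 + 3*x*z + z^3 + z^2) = 3*x*z^2 + 10*x*z - 28*x + z^3 + 2*z^2 - 4*z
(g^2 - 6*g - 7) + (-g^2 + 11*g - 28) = 5*g - 35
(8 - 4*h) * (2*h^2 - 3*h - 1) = -8*h^3 + 28*h^2 - 20*h - 8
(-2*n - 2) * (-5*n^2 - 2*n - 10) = 10*n^3 + 14*n^2 + 24*n + 20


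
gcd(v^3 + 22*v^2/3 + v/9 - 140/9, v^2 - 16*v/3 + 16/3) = v - 4/3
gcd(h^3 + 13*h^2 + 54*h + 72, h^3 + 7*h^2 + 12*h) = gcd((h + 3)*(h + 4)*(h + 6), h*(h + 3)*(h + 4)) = h^2 + 7*h + 12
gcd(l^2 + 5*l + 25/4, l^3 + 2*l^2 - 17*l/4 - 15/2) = l + 5/2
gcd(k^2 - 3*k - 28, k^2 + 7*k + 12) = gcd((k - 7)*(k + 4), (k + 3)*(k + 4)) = k + 4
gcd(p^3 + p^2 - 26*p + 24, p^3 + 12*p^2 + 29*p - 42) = p^2 + 5*p - 6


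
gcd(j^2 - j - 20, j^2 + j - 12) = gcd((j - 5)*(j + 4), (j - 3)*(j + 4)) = j + 4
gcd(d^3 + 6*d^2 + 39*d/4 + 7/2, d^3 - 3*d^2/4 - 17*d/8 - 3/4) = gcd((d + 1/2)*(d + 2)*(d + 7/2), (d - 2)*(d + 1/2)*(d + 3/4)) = d + 1/2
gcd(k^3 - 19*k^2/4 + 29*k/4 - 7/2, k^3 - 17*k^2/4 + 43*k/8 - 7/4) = k^2 - 15*k/4 + 7/2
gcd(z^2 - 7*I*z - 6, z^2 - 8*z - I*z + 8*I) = z - I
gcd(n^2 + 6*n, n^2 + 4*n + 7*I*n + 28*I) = 1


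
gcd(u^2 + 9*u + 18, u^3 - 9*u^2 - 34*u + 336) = u + 6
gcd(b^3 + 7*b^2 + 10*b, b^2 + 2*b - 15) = b + 5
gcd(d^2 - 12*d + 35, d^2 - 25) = d - 5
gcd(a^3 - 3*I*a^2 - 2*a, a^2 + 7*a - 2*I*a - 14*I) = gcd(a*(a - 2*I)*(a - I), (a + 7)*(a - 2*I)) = a - 2*I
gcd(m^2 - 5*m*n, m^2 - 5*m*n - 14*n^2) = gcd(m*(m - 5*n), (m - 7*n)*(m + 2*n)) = 1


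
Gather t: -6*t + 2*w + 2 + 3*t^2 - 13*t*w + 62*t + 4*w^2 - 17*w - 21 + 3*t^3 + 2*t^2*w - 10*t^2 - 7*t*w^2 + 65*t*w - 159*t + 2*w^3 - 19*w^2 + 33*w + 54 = 3*t^3 + t^2*(2*w - 7) + t*(-7*w^2 + 52*w - 103) + 2*w^3 - 15*w^2 + 18*w + 35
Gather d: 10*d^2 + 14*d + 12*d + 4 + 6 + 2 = 10*d^2 + 26*d + 12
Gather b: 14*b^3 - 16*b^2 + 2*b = 14*b^3 - 16*b^2 + 2*b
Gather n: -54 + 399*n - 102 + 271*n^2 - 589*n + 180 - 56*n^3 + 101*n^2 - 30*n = -56*n^3 + 372*n^2 - 220*n + 24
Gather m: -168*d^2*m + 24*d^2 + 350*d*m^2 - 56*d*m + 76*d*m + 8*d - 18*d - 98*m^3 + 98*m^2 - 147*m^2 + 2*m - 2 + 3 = 24*d^2 - 10*d - 98*m^3 + m^2*(350*d - 49) + m*(-168*d^2 + 20*d + 2) + 1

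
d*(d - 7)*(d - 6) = d^3 - 13*d^2 + 42*d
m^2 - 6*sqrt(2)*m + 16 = (m - 4*sqrt(2))*(m - 2*sqrt(2))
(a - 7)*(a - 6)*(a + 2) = a^3 - 11*a^2 + 16*a + 84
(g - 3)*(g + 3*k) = g^2 + 3*g*k - 3*g - 9*k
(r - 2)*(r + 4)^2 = r^3 + 6*r^2 - 32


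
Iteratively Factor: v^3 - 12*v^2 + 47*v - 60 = (v - 5)*(v^2 - 7*v + 12) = (v - 5)*(v - 4)*(v - 3)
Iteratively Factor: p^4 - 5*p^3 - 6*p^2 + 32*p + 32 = (p + 1)*(p^3 - 6*p^2 + 32) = (p - 4)*(p + 1)*(p^2 - 2*p - 8) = (p - 4)^2*(p + 1)*(p + 2)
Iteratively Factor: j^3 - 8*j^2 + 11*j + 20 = (j + 1)*(j^2 - 9*j + 20) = (j - 4)*(j + 1)*(j - 5)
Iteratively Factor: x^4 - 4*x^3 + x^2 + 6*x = (x)*(x^3 - 4*x^2 + x + 6) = x*(x + 1)*(x^2 - 5*x + 6) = x*(x - 2)*(x + 1)*(x - 3)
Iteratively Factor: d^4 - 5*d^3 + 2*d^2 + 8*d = (d)*(d^3 - 5*d^2 + 2*d + 8) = d*(d + 1)*(d^2 - 6*d + 8) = d*(d - 2)*(d + 1)*(d - 4)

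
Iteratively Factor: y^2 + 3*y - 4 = (y + 4)*(y - 1)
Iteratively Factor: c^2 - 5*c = (c - 5)*(c)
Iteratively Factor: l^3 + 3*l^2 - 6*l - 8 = (l + 1)*(l^2 + 2*l - 8) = (l - 2)*(l + 1)*(l + 4)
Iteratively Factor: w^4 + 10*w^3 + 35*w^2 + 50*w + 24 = (w + 1)*(w^3 + 9*w^2 + 26*w + 24) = (w + 1)*(w + 2)*(w^2 + 7*w + 12) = (w + 1)*(w + 2)*(w + 4)*(w + 3)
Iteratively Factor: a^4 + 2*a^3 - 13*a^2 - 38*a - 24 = (a + 1)*(a^3 + a^2 - 14*a - 24) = (a + 1)*(a + 2)*(a^2 - a - 12) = (a + 1)*(a + 2)*(a + 3)*(a - 4)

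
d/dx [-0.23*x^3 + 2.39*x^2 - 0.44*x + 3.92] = -0.69*x^2 + 4.78*x - 0.44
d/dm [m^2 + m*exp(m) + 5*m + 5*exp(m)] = m*exp(m) + 2*m + 6*exp(m) + 5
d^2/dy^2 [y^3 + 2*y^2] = 6*y + 4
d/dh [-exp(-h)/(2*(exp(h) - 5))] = (exp(h) - 5/2)*exp(-h)/(exp(h) - 5)^2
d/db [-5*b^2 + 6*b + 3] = 6 - 10*b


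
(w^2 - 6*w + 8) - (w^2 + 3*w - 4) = 12 - 9*w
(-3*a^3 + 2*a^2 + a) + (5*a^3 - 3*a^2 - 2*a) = 2*a^3 - a^2 - a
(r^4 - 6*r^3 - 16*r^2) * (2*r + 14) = 2*r^5 + 2*r^4 - 116*r^3 - 224*r^2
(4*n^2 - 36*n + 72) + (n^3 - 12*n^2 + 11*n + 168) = n^3 - 8*n^2 - 25*n + 240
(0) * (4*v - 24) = 0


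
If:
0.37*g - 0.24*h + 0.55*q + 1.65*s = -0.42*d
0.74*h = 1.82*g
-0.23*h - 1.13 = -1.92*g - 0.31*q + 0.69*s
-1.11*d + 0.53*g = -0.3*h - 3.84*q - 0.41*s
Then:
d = 0.596811169998832 - 2.23641220674141*s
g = 0.73763777828444*s + 0.859859013206779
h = 1.81419021145632*s + 2.11478838383289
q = -0.996776727971514*s - 0.111380571211135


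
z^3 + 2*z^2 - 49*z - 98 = (z - 7)*(z + 2)*(z + 7)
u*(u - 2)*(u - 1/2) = u^3 - 5*u^2/2 + u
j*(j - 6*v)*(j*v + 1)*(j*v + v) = j^4*v^2 - 6*j^3*v^3 + j^3*v^2 + j^3*v - 6*j^2*v^3 - 6*j^2*v^2 + j^2*v - 6*j*v^2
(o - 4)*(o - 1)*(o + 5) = o^3 - 21*o + 20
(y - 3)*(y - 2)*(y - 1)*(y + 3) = y^4 - 3*y^3 - 7*y^2 + 27*y - 18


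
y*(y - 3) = y^2 - 3*y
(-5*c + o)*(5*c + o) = -25*c^2 + o^2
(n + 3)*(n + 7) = n^2 + 10*n + 21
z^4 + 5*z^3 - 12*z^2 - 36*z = z*(z - 3)*(z + 2)*(z + 6)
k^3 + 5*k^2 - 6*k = k*(k - 1)*(k + 6)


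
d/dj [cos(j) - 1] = -sin(j)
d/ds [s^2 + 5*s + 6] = 2*s + 5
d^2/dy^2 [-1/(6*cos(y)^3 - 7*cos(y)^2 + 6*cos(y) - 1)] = 2*((-21*cos(y) + 28*cos(2*y) - 27*cos(3*y))*(6*cos(y)^3 - 7*cos(y)^2 + 6*cos(y) - 1)/4 - 4*(9*cos(y)^2 - 7*cos(y) + 3)^2*sin(y)^2)/(6*cos(y)^3 - 7*cos(y)^2 + 6*cos(y) - 1)^3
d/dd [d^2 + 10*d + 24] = 2*d + 10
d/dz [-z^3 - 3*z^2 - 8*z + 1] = -3*z^2 - 6*z - 8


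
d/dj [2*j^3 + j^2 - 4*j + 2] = 6*j^2 + 2*j - 4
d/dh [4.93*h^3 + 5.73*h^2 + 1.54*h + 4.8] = 14.79*h^2 + 11.46*h + 1.54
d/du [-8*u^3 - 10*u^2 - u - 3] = -24*u^2 - 20*u - 1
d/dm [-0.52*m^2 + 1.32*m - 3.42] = 1.32 - 1.04*m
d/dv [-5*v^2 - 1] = -10*v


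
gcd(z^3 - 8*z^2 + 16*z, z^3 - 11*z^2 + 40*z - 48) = z^2 - 8*z + 16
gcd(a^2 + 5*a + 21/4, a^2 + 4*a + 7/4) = a + 7/2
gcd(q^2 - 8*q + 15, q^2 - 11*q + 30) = q - 5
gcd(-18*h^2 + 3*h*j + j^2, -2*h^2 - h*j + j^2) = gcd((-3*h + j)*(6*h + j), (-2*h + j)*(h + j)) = 1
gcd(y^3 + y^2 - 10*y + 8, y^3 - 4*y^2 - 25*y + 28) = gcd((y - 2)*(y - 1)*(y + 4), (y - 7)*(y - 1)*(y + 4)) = y^2 + 3*y - 4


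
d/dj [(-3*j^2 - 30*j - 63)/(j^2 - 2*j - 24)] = 18*(2*j^2 + 15*j + 33)/(j^4 - 4*j^3 - 44*j^2 + 96*j + 576)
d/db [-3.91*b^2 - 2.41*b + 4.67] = -7.82*b - 2.41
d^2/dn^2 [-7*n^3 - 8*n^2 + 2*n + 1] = -42*n - 16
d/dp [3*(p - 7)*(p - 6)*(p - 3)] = 9*p^2 - 96*p + 243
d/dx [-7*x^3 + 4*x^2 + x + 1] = -21*x^2 + 8*x + 1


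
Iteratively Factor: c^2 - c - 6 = (c - 3)*(c + 2)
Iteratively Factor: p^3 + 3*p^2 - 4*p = (p - 1)*(p^2 + 4*p) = (p - 1)*(p + 4)*(p)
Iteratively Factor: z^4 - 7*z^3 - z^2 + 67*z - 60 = (z + 3)*(z^3 - 10*z^2 + 29*z - 20) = (z - 4)*(z + 3)*(z^2 - 6*z + 5) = (z - 4)*(z - 1)*(z + 3)*(z - 5)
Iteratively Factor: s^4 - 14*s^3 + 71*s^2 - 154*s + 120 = (s - 2)*(s^3 - 12*s^2 + 47*s - 60) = (s - 5)*(s - 2)*(s^2 - 7*s + 12) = (s - 5)*(s - 3)*(s - 2)*(s - 4)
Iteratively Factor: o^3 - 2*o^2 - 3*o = (o + 1)*(o^2 - 3*o) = (o - 3)*(o + 1)*(o)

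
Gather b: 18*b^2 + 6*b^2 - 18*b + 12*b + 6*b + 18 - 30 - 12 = 24*b^2 - 24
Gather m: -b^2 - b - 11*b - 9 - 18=-b^2 - 12*b - 27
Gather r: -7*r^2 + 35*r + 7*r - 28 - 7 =-7*r^2 + 42*r - 35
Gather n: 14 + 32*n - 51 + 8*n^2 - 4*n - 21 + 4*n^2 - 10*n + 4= 12*n^2 + 18*n - 54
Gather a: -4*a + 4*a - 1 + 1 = 0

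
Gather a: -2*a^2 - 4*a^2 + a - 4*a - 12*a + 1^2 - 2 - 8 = -6*a^2 - 15*a - 9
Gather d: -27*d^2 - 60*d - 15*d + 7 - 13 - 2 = -27*d^2 - 75*d - 8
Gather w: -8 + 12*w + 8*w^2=8*w^2 + 12*w - 8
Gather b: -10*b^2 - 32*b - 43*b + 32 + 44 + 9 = -10*b^2 - 75*b + 85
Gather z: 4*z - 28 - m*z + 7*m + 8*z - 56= 7*m + z*(12 - m) - 84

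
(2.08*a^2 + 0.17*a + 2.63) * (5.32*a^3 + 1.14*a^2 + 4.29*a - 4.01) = 11.0656*a^5 + 3.2756*a^4 + 23.1086*a^3 - 4.6133*a^2 + 10.601*a - 10.5463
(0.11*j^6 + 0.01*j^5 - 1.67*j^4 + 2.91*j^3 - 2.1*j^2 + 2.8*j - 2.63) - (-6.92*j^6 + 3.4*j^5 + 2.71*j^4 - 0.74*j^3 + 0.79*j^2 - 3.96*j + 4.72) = 7.03*j^6 - 3.39*j^5 - 4.38*j^4 + 3.65*j^3 - 2.89*j^2 + 6.76*j - 7.35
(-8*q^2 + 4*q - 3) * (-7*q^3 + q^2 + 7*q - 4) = 56*q^5 - 36*q^4 - 31*q^3 + 57*q^2 - 37*q + 12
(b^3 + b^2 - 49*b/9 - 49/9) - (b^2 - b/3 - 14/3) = b^3 - 46*b/9 - 7/9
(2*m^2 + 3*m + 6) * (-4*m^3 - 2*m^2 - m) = -8*m^5 - 16*m^4 - 32*m^3 - 15*m^2 - 6*m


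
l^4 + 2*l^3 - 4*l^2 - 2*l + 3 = (l - 1)^2*(l + 1)*(l + 3)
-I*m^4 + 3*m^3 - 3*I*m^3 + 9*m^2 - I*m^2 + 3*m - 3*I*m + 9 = (m + 3)*(m - I)*(m + 3*I)*(-I*m + 1)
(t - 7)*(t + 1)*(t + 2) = t^3 - 4*t^2 - 19*t - 14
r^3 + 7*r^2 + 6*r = r*(r + 1)*(r + 6)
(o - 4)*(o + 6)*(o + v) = o^3 + o^2*v + 2*o^2 + 2*o*v - 24*o - 24*v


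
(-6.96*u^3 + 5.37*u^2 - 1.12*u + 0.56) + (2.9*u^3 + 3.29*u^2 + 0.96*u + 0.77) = -4.06*u^3 + 8.66*u^2 - 0.16*u + 1.33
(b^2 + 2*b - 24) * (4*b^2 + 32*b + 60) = 4*b^4 + 40*b^3 + 28*b^2 - 648*b - 1440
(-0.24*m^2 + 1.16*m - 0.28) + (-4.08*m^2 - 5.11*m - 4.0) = -4.32*m^2 - 3.95*m - 4.28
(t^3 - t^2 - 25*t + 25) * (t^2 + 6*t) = t^5 + 5*t^4 - 31*t^3 - 125*t^2 + 150*t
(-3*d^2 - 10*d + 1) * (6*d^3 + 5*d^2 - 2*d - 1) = -18*d^5 - 75*d^4 - 38*d^3 + 28*d^2 + 8*d - 1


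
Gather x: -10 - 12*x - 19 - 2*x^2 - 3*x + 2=-2*x^2 - 15*x - 27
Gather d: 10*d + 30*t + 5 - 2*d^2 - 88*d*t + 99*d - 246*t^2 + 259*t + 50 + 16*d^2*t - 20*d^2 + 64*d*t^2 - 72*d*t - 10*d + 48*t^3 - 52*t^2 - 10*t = d^2*(16*t - 22) + d*(64*t^2 - 160*t + 99) + 48*t^3 - 298*t^2 + 279*t + 55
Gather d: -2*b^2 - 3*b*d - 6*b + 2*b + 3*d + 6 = -2*b^2 - 4*b + d*(3 - 3*b) + 6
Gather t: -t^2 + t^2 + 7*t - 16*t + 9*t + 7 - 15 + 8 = 0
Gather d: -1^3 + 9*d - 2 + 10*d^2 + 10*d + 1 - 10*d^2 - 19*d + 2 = 0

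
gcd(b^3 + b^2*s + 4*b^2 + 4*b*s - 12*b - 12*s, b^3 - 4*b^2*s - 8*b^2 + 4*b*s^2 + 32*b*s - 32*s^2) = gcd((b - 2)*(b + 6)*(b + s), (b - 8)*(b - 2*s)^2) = 1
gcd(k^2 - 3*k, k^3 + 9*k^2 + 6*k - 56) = 1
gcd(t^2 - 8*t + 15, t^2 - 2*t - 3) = t - 3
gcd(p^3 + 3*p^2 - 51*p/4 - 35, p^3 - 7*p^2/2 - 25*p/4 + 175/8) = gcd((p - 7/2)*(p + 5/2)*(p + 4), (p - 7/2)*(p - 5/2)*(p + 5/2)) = p^2 - p - 35/4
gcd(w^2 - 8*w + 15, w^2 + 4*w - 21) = w - 3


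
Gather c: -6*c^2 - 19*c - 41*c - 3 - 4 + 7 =-6*c^2 - 60*c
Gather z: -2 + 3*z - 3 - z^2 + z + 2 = -z^2 + 4*z - 3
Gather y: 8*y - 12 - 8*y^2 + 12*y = -8*y^2 + 20*y - 12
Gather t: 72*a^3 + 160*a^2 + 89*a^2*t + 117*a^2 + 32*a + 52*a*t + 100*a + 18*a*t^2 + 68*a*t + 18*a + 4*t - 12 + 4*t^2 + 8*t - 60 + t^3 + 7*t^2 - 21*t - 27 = 72*a^3 + 277*a^2 + 150*a + t^3 + t^2*(18*a + 11) + t*(89*a^2 + 120*a - 9) - 99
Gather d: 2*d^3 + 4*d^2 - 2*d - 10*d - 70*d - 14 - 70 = 2*d^3 + 4*d^2 - 82*d - 84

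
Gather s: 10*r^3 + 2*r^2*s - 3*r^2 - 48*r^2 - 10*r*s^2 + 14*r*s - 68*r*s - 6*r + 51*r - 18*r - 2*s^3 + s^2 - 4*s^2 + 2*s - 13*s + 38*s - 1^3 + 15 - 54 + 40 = 10*r^3 - 51*r^2 + 27*r - 2*s^3 + s^2*(-10*r - 3) + s*(2*r^2 - 54*r + 27)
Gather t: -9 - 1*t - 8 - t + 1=-2*t - 16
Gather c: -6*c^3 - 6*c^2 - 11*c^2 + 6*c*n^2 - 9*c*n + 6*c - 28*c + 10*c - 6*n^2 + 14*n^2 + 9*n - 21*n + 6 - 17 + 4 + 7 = -6*c^3 - 17*c^2 + c*(6*n^2 - 9*n - 12) + 8*n^2 - 12*n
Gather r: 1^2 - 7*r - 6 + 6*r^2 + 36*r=6*r^2 + 29*r - 5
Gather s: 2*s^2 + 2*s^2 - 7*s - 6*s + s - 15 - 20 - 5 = 4*s^2 - 12*s - 40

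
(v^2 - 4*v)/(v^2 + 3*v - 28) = v/(v + 7)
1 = 1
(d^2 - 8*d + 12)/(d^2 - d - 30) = (d - 2)/(d + 5)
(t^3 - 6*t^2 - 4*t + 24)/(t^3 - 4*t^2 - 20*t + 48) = (t + 2)/(t + 4)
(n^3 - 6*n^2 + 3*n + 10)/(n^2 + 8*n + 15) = (n^3 - 6*n^2 + 3*n + 10)/(n^2 + 8*n + 15)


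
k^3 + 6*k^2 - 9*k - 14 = (k - 2)*(k + 1)*(k + 7)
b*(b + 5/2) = b^2 + 5*b/2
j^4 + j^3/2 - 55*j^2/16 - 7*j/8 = j*(j - 7/4)*(j + 1/4)*(j + 2)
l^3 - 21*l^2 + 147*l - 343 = (l - 7)^3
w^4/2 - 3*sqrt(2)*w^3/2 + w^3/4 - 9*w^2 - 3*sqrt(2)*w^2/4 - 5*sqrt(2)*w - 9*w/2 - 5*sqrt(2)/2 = (w/2 + sqrt(2)/2)*(w + 1/2)*(w - 5*sqrt(2))*(w + sqrt(2))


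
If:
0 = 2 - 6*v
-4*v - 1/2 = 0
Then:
No Solution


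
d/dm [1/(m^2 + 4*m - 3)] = 2*(-m - 2)/(m^2 + 4*m - 3)^2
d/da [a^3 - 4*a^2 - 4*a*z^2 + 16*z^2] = 3*a^2 - 8*a - 4*z^2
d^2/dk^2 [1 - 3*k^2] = -6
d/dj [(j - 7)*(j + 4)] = 2*j - 3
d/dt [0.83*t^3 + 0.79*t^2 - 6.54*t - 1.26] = 2.49*t^2 + 1.58*t - 6.54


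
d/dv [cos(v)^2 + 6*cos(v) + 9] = -2*(cos(v) + 3)*sin(v)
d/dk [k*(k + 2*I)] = 2*k + 2*I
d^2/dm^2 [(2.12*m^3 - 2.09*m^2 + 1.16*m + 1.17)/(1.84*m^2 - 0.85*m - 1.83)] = (18.6574*m^3 + 1.32818399999999*m^2 + 55.05444*m - 8.037264)/(6.229504*m^6 - 8.63328*m^5 - 14.598744*m^4 + 16.558595*m^3 + 14.519403*m^2 - 8.539695*m - 6.128487)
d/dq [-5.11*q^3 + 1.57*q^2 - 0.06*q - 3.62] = -15.33*q^2 + 3.14*q - 0.06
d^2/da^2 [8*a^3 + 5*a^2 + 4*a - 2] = 48*a + 10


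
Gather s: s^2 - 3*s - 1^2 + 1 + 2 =s^2 - 3*s + 2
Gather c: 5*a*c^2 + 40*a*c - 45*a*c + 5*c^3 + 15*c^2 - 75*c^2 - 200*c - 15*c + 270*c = 5*c^3 + c^2*(5*a - 60) + c*(55 - 5*a)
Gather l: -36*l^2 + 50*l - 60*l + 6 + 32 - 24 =-36*l^2 - 10*l + 14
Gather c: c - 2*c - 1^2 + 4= 3 - c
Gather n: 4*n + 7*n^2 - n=7*n^2 + 3*n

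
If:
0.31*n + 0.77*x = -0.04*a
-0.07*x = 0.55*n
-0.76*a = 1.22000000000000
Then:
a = -1.61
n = -0.01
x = 0.09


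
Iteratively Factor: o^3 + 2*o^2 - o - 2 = (o + 2)*(o^2 - 1) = (o + 1)*(o + 2)*(o - 1)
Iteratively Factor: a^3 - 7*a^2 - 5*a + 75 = (a - 5)*(a^2 - 2*a - 15) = (a - 5)*(a + 3)*(a - 5)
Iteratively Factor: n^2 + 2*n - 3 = (n + 3)*(n - 1)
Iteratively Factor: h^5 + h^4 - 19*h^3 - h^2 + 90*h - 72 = (h + 3)*(h^4 - 2*h^3 - 13*h^2 + 38*h - 24) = (h - 2)*(h + 3)*(h^3 - 13*h + 12) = (h - 2)*(h - 1)*(h + 3)*(h^2 + h - 12) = (h - 2)*(h - 1)*(h + 3)*(h + 4)*(h - 3)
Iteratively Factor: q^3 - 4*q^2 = (q)*(q^2 - 4*q) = q*(q - 4)*(q)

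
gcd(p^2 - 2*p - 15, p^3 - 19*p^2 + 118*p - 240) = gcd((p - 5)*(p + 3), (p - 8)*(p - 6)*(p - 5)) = p - 5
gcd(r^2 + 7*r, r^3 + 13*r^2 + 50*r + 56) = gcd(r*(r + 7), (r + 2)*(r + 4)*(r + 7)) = r + 7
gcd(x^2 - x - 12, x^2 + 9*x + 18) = x + 3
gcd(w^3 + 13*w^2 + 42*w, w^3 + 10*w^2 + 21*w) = w^2 + 7*w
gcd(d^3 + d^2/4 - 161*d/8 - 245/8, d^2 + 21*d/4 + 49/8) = d^2 + 21*d/4 + 49/8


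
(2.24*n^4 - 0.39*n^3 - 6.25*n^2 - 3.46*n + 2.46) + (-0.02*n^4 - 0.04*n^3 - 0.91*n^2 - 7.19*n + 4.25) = 2.22*n^4 - 0.43*n^3 - 7.16*n^2 - 10.65*n + 6.71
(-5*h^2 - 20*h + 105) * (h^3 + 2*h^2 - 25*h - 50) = -5*h^5 - 30*h^4 + 190*h^3 + 960*h^2 - 1625*h - 5250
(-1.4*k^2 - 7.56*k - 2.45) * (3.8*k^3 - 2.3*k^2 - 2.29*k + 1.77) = -5.32*k^5 - 25.508*k^4 + 11.284*k^3 + 20.4694*k^2 - 7.7707*k - 4.3365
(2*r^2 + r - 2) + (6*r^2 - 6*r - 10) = 8*r^2 - 5*r - 12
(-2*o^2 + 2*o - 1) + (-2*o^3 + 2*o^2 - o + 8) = -2*o^3 + o + 7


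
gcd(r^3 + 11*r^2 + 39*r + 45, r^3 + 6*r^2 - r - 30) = r^2 + 8*r + 15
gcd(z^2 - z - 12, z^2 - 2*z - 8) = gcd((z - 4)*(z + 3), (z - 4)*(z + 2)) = z - 4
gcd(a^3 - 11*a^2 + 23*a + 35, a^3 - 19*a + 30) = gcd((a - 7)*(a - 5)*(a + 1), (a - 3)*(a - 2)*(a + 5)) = 1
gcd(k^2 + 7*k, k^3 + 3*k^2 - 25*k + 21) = k + 7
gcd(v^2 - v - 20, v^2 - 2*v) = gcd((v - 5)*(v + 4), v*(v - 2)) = 1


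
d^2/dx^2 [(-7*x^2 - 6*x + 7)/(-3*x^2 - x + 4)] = 6*(11*x^3 + 21*x^2 + 51*x + 15)/(27*x^6 + 27*x^5 - 99*x^4 - 71*x^3 + 132*x^2 + 48*x - 64)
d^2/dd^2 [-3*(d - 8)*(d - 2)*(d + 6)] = 24 - 18*d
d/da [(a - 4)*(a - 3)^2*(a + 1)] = 4*a^3 - 27*a^2 + 46*a - 3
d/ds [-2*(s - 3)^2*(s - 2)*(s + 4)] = -8*s^3 + 24*s^2 + 44*s - 132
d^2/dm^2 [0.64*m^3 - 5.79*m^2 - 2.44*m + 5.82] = 3.84*m - 11.58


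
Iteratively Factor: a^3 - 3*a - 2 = (a + 1)*(a^2 - a - 2) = (a + 1)^2*(a - 2)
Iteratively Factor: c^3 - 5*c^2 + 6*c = (c - 2)*(c^2 - 3*c) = (c - 3)*(c - 2)*(c)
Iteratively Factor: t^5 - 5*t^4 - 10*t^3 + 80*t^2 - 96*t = (t - 3)*(t^4 - 2*t^3 - 16*t^2 + 32*t) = (t - 3)*(t + 4)*(t^3 - 6*t^2 + 8*t) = t*(t - 3)*(t + 4)*(t^2 - 6*t + 8) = t*(t - 4)*(t - 3)*(t + 4)*(t - 2)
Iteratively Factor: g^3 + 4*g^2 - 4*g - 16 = (g - 2)*(g^2 + 6*g + 8) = (g - 2)*(g + 2)*(g + 4)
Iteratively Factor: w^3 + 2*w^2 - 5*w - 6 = (w + 1)*(w^2 + w - 6) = (w - 2)*(w + 1)*(w + 3)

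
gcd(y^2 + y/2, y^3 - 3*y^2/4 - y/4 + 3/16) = y + 1/2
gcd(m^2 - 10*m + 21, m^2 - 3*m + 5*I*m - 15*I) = m - 3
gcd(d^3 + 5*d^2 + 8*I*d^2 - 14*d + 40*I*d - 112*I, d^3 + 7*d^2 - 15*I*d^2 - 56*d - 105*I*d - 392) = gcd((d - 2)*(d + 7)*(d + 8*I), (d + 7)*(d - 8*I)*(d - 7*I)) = d + 7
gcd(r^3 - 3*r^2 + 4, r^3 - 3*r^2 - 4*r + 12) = r - 2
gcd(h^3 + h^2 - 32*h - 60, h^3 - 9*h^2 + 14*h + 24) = h - 6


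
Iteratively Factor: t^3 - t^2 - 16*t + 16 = (t - 4)*(t^2 + 3*t - 4) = (t - 4)*(t - 1)*(t + 4)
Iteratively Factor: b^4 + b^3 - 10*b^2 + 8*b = (b + 4)*(b^3 - 3*b^2 + 2*b) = (b - 2)*(b + 4)*(b^2 - b) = (b - 2)*(b - 1)*(b + 4)*(b)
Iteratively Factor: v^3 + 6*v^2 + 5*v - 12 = (v - 1)*(v^2 + 7*v + 12) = (v - 1)*(v + 4)*(v + 3)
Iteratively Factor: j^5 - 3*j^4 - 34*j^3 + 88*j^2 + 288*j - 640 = (j - 5)*(j^4 + 2*j^3 - 24*j^2 - 32*j + 128) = (j - 5)*(j + 4)*(j^3 - 2*j^2 - 16*j + 32) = (j - 5)*(j - 2)*(j + 4)*(j^2 - 16) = (j - 5)*(j - 2)*(j + 4)^2*(j - 4)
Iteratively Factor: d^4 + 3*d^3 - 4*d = (d + 2)*(d^3 + d^2 - 2*d) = (d - 1)*(d + 2)*(d^2 + 2*d) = (d - 1)*(d + 2)^2*(d)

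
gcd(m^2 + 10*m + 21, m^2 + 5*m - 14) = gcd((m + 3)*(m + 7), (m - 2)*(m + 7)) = m + 7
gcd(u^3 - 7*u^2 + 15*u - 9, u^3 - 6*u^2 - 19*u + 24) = u - 1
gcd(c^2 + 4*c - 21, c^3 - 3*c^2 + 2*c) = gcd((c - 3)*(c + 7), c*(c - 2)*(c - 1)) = 1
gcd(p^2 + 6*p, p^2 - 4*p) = p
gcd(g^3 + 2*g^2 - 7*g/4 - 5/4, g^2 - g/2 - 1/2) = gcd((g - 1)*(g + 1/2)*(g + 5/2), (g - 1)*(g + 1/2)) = g^2 - g/2 - 1/2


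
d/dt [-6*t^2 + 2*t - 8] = 2 - 12*t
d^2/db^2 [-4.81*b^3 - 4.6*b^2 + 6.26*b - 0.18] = -28.86*b - 9.2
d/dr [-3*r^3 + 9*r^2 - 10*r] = -9*r^2 + 18*r - 10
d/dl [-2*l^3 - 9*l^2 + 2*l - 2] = -6*l^2 - 18*l + 2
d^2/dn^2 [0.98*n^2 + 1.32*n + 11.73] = 1.96000000000000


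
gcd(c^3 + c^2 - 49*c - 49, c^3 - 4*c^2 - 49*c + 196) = c^2 - 49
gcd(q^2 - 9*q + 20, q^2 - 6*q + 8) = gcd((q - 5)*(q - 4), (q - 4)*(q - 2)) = q - 4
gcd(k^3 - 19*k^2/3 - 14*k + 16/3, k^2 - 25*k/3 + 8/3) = k^2 - 25*k/3 + 8/3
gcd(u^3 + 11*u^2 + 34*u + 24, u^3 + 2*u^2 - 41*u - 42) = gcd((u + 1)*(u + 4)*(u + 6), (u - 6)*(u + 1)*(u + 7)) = u + 1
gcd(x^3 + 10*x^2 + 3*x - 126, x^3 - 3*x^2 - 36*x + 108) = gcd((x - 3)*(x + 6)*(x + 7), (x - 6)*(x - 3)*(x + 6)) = x^2 + 3*x - 18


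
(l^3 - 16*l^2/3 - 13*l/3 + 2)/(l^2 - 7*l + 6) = (3*l^2 + 2*l - 1)/(3*(l - 1))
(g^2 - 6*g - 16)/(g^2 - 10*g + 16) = (g + 2)/(g - 2)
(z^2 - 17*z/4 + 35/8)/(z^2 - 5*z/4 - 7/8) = (2*z - 5)/(2*z + 1)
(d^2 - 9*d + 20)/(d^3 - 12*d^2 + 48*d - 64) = (d - 5)/(d^2 - 8*d + 16)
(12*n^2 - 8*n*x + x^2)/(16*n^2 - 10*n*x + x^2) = (-6*n + x)/(-8*n + x)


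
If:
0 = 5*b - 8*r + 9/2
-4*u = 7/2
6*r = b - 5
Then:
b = -67/22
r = -59/44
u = -7/8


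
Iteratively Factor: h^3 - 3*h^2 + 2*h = (h - 1)*(h^2 - 2*h) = (h - 2)*(h - 1)*(h)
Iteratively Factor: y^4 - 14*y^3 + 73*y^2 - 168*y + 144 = (y - 3)*(y^3 - 11*y^2 + 40*y - 48) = (y - 4)*(y - 3)*(y^2 - 7*y + 12) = (y - 4)*(y - 3)^2*(y - 4)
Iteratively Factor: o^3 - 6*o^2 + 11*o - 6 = (o - 2)*(o^2 - 4*o + 3) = (o - 3)*(o - 2)*(o - 1)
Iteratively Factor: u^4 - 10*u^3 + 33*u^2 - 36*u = (u - 3)*(u^3 - 7*u^2 + 12*u) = (u - 3)^2*(u^2 - 4*u) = u*(u - 3)^2*(u - 4)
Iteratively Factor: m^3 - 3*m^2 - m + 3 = (m - 3)*(m^2 - 1) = (m - 3)*(m - 1)*(m + 1)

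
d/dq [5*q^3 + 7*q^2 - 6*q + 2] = 15*q^2 + 14*q - 6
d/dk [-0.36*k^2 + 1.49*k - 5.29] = 1.49 - 0.72*k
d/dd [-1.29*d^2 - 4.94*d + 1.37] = -2.58*d - 4.94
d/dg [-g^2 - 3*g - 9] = -2*g - 3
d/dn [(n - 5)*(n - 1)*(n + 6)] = 3*n^2 - 31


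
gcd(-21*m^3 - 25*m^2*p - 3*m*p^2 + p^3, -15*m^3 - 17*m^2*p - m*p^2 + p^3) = 3*m^2 + 4*m*p + p^2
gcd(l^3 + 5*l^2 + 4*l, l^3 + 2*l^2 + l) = l^2 + l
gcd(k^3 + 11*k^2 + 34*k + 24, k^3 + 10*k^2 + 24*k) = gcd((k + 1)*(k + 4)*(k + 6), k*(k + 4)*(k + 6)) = k^2 + 10*k + 24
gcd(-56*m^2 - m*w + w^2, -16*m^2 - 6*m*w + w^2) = -8*m + w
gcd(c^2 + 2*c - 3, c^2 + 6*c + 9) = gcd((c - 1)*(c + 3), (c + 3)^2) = c + 3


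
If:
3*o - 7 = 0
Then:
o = 7/3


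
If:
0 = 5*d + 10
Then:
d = -2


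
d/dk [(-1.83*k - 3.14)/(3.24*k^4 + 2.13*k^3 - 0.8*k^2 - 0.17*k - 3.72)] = (17.7876*k^4 + 48.4902*k^3 + 18.6006*k^2 - 5.024*k + 6.2738)/(10.4976*k^8 + 13.8024*k^7 - 0.647100000000002*k^6 - 4.5096*k^5 - 24.1898*k^4 - 15.5752*k^3 + 5.9809*k^2 + 1.2648*k + 13.8384)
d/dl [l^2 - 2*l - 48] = 2*l - 2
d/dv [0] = 0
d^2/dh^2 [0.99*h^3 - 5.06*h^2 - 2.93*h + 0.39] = 5.94*h - 10.12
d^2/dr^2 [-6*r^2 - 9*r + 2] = -12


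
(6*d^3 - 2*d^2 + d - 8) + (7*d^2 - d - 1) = 6*d^3 + 5*d^2 - 9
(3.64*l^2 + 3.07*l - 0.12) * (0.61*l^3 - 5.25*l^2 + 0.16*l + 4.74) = 2.2204*l^5 - 17.2373*l^4 - 15.6083*l^3 + 18.3748*l^2 + 14.5326*l - 0.5688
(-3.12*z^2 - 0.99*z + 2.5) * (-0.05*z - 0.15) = 0.156*z^3 + 0.5175*z^2 + 0.0235*z - 0.375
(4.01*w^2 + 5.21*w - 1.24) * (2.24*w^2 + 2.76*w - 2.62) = 8.9824*w^4 + 22.738*w^3 + 1.0958*w^2 - 17.0726*w + 3.2488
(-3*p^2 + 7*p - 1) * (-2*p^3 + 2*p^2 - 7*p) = 6*p^5 - 20*p^4 + 37*p^3 - 51*p^2 + 7*p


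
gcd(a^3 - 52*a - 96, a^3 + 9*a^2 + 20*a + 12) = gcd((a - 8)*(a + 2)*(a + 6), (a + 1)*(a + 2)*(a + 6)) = a^2 + 8*a + 12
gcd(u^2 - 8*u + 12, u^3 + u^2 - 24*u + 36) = u - 2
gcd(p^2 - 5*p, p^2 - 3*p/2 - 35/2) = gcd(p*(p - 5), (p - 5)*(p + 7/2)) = p - 5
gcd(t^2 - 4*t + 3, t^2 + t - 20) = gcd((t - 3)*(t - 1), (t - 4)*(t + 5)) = 1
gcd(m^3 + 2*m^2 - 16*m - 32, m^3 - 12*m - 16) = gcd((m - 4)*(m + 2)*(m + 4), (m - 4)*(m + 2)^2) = m^2 - 2*m - 8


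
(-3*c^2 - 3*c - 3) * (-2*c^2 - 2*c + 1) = 6*c^4 + 12*c^3 + 9*c^2 + 3*c - 3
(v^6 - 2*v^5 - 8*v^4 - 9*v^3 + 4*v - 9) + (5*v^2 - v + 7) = v^6 - 2*v^5 - 8*v^4 - 9*v^3 + 5*v^2 + 3*v - 2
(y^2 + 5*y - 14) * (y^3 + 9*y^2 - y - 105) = y^5 + 14*y^4 + 30*y^3 - 236*y^2 - 511*y + 1470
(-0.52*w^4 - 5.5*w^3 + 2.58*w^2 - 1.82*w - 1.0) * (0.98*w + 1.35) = -0.5096*w^5 - 6.092*w^4 - 4.8966*w^3 + 1.6994*w^2 - 3.437*w - 1.35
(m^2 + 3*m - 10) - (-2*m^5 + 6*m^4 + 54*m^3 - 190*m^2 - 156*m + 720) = 2*m^5 - 6*m^4 - 54*m^3 + 191*m^2 + 159*m - 730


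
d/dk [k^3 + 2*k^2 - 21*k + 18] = 3*k^2 + 4*k - 21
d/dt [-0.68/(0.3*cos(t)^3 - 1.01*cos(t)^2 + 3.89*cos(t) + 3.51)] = (-0.612*cos(t)^2 + 1.3736*cos(t) - 2.6452)*sin(t)/(0.3*cos(t)^3 - 1.01*cos(t)^2 + 3.89*cos(t) + 3.51)^2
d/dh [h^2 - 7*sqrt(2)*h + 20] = 2*h - 7*sqrt(2)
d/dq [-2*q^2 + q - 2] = 1 - 4*q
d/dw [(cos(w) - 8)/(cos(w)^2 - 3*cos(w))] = (sin(w) + 24*sin(w)/cos(w)^2 - 16*tan(w))/(cos(w) - 3)^2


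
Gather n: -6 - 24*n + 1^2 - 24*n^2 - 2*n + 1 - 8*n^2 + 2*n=-32*n^2 - 24*n - 4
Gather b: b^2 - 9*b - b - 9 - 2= b^2 - 10*b - 11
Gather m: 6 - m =6 - m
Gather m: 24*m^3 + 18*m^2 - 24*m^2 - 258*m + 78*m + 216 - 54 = 24*m^3 - 6*m^2 - 180*m + 162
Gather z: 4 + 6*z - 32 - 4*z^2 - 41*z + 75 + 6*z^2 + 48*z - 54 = 2*z^2 + 13*z - 7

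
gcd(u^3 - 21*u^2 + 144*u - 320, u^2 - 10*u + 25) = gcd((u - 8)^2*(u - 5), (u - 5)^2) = u - 5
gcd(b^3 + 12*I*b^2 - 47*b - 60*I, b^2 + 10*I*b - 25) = b + 5*I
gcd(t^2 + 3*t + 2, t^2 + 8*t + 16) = 1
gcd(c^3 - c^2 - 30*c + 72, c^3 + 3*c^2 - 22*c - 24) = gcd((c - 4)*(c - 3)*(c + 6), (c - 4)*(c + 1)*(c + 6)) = c^2 + 2*c - 24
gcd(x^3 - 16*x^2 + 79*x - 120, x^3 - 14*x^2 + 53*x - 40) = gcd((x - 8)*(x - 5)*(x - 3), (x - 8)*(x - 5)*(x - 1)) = x^2 - 13*x + 40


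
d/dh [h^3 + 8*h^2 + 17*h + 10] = 3*h^2 + 16*h + 17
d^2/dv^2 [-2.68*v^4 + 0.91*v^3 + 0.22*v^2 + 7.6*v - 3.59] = -32.16*v^2 + 5.46*v + 0.44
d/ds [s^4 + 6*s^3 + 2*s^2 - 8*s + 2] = 4*s^3 + 18*s^2 + 4*s - 8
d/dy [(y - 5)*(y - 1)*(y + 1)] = 3*y^2 - 10*y - 1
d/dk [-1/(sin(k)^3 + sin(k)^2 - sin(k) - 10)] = (3*sin(k)^2 + 2*sin(k) - 1)*cos(k)/(sin(k)^3 + sin(k)^2 - sin(k) - 10)^2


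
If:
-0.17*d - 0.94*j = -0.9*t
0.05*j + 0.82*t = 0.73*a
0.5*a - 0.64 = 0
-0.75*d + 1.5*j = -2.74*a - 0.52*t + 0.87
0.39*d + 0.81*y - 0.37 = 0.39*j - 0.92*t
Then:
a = 1.28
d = 4.74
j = 0.22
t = 1.13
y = -3.00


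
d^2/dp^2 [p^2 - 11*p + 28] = 2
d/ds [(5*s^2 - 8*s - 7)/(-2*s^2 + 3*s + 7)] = (-s^2 + 42*s - 35)/(4*s^4 - 12*s^3 - 19*s^2 + 42*s + 49)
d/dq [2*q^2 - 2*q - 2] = 4*q - 2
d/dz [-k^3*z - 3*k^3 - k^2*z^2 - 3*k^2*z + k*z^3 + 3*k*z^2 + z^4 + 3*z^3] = -k^3 - 2*k^2*z - 3*k^2 + 3*k*z^2 + 6*k*z + 4*z^3 + 9*z^2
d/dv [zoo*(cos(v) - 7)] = zoo*sin(v)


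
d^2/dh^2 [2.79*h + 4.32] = 0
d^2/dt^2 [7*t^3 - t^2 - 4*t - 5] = 42*t - 2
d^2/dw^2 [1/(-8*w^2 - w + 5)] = 2*(64*w^2 + 8*w - (16*w + 1)^2 - 40)/(8*w^2 + w - 5)^3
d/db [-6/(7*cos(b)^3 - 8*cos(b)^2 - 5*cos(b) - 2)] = 6*(-21*cos(b)^2 + 16*cos(b) + 5)*sin(b)/(-7*cos(b)^3 + 8*cos(b)^2 + 5*cos(b) + 2)^2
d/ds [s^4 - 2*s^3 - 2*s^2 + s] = 4*s^3 - 6*s^2 - 4*s + 1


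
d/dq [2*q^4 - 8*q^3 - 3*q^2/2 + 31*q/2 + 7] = 8*q^3 - 24*q^2 - 3*q + 31/2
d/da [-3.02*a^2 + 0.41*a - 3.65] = 0.41 - 6.04*a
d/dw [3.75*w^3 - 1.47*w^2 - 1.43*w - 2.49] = 11.25*w^2 - 2.94*w - 1.43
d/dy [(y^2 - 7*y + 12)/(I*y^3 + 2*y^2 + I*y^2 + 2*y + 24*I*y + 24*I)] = (I*y^4 - 14*I*y^3 + y^2*(-16 + 5*I) + y*(48 - 24*I) + 24 + 456*I)/(y^6 + y^5*(2 - 4*I) + y^4*(45 - 8*I) + y^3*(88 - 100*I) + y^2*(620 - 192*I) + y*(1152 - 96*I) + 576)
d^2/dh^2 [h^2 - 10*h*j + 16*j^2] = 2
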